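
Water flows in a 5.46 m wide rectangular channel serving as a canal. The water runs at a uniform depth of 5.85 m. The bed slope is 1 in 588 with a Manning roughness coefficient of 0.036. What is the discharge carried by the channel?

Q = 55.4 m³/s

Flow area A = b·y = 5.46 × 5.85 = 31.94 m². Wetted perimeter P = b + 2y = 5.46 + 2×5.85 = 17.16 m.
Hydraulic radius R = A/P = 31.94/17.16 = 1.861 m.
Manning's equation: Q = (1/n) A R^(2/3) S^(1/2) = (1/0.036) × 31.94 × 1.861^(2/3) × 0.001701^(1/2) = 55.4 m³/s.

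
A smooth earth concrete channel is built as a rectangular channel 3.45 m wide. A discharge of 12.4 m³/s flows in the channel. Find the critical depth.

y_c = 1.1 m

For a rectangular channel, critical depth y_c = (q²/g)^(1/3) where q = Q/b = 12.4/3.45 = 3.594 m²/s.
So y_c = (3.594²/9.81)^(1/3) = 1.1 m.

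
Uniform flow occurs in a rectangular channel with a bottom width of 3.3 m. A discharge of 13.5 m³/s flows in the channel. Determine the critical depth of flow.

y_c = 1.19 m

For a rectangular channel, critical depth y_c = (q²/g)^(1/3) where q = Q/b = 13.5/3.3 = 4.091 m²/s.
So y_c = (4.091²/9.81)^(1/3) = 1.19 m.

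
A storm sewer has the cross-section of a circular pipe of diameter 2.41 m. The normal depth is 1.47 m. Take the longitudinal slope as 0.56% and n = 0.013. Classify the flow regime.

supercritical

For a circular section of diameter D = 2.41 m at depth y = 1.47 m, the central angle is θ = 2 arccos(1 − 2y/D) = 3.585 rad. Then A = (D²/8)(θ − sin θ) = 2.914 m² and P = Dθ/2 = 4.32 m.
Hydraulic radius R = A/P = 2.914/4.32 = 0.6746 m.
V = (1/n) R^(2/3) √S = (1/0.013) × 0.6746^(2/3) × √0.0056 = 4.428 m/s. Hydraulic depth D_h = A/T = 2.914/2.351 = 1.24 m.
Froude number Fr = V/√(g·D_h) = 4.428/√(9.81×1.24) = 1.27, which is greater than 1, so the flow is supercritical.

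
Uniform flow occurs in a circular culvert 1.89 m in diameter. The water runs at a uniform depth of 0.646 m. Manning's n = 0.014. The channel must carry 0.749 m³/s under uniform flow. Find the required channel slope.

S = 0.000601

For a circular section of diameter D = 1.89 m at depth y = 0.646 m, the central angle is θ = 2 arccos(1 − 2y/D) = 2.498 rad. Then A = (D²/8)(θ − sin θ) = 0.8472 m² and P = Dθ/2 = 2.36 m.
Hydraulic radius R = A/P = 0.8472/2.36 = 0.3589 m.
From Manning's equation, S = [nQ / (1 A R^(2/3))]² = [0.014 × 0.749 / (1 × 0.8472 × 0.3589^(2/3))]² = 0.000601.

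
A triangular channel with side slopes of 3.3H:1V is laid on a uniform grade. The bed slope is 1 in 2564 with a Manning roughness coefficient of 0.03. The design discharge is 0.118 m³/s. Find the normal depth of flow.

Manning's equation rearranged: A R^(2/3) = nQ / (1·√S) = 0.03 × 0.118 / (√0.00039) = 0.1793.
At y = 0.478 m: A R^(2/3) = 0.282 — high.
At y = 0.329 m: A R^(2/3) = 0.1041 — low.
At y = 0.403 m: A R^(2/3) = 0.1789 — matches.

y_n = 0.403 m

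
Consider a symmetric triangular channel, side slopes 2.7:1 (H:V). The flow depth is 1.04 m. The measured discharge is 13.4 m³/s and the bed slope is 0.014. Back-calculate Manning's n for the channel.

For a triangular section with side slope z = 2.7: A = zy² = 2.7×1.04² = 2.92 m²; P = 2y√(1+z²) = 2×1.04×2.879 = 5.989 m.
Hydraulic radius R = A/P = 2.92/5.989 = 0.4876 m.
Rearranging Manning's equation: n = (1/Q) A R^(2/3) S^(1/2) = (1/13.4) × 2.92 × 0.4876^(2/3) × √0.014 = 0.016.

n = 0.016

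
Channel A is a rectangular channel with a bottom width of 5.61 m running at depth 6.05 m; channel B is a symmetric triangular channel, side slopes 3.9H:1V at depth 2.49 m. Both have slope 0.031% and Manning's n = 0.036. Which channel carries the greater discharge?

Channel A: Flow area A = b·y = 5.61 × 6.05 = 33.94 m². Wetted perimeter P = b + 2y = 5.61 + 2×6.05 = 17.71 m. Hydraulic radius R = A/P = 33.94/17.71 = 1.916 m. Q_A = (1/0.036)·33.94·1.916^(2/3)·√0.00031 = 25.61 m³/s.
Channel B: For a triangular section with side slope z = 3.9: A = zy² = 3.9×2.49² = 24.18 m²; P = 2y√(1+z²) = 2×2.49×4.026 = 20.05 m. Hydraulic radius R = A/P = 24.18/20.05 = 1.206 m. Q_B = (1/0.036)·24.18·1.206^(2/3)·√0.00031 = 13.4 m³/s.
Q_A = 25.61 m³/s vs Q_B = 13.4 m³/s, so channel A carries more.

channel A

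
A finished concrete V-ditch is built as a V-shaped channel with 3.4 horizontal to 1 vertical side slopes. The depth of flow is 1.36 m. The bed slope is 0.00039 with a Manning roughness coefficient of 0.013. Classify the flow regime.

For a triangular section with side slope z = 3.4: A = zy² = 3.4×1.36² = 6.289 m²; P = 2y√(1+z²) = 2×1.36×3.544 = 9.64 m.
Hydraulic radius R = A/P = 6.289/9.64 = 0.6524 m.
V = (1/n) R^(2/3) √S = (1/0.013) × 0.6524^(2/3) × √0.00039 = 1.143 m/s. Hydraulic depth D_h = A/T = 6.289/9.248 = 0.68 m.
Froude number Fr = V/√(g·D_h) = 1.143/√(9.81×0.68) = 0.442, which is less than 1, so the flow is subcritical.

subcritical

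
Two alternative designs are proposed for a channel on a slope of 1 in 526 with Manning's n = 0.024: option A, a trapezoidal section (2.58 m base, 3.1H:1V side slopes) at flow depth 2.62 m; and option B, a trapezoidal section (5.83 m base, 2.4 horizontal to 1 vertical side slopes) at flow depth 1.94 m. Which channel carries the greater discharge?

Channel A: With bottom width b = 2.58 m and side slope z = 3.1: A = (b + zy)y = (2.58 + 3.1×2.62)×2.62 = 28.04 m²; P = b + 2y√(1+z²) = 2.58 + 2×2.62×3.257 = 19.65 m. Hydraulic radius R = A/P = 28.04/19.65 = 1.427 m. Q_A = (1/0.024)·28.04·1.427^(2/3)·√0.001901 = 64.57 m³/s.
Channel B: With bottom width b = 5.83 m and side slope z = 2.4: A = (b + zy)y = (5.83 + 2.4×1.94)×1.94 = 20.34 m²; P = b + 2y√(1+z²) = 5.83 + 2×1.94×2.6 = 15.92 m. Hydraulic radius R = A/P = 20.34/15.92 = 1.278 m. Q_B = (1/0.024)·20.34·1.278^(2/3)·√0.001901 = 43.52 m³/s.
Q_A = 64.57 m³/s vs Q_B = 43.52 m³/s, so channel A carries more.

channel A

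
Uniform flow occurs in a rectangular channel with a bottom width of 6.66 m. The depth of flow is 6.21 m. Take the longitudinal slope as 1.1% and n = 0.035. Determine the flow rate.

Flow area A = b·y = 6.66 × 6.21 = 41.36 m². Wetted perimeter P = b + 2y = 6.66 + 2×6.21 = 19.08 m.
Hydraulic radius R = A/P = 41.36/19.08 = 2.168 m.
Manning's equation: Q = (1/n) A R^(2/3) S^(1/2) = (1/0.035) × 41.36 × 2.168^(2/3) × 0.011^(1/2) = 208 m³/s.

Q = 208 m³/s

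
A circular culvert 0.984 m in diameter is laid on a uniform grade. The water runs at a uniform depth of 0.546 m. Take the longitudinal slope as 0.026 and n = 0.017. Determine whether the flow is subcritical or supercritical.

For a circular section of diameter D = 0.984 m at depth y = 0.546 m, the central angle is θ = 2 arccos(1 − 2y/D) = 3.362 rad. Then A = (D²/8)(θ − sin θ) = 0.4333 m² and P = Dθ/2 = 1.654 m.
Hydraulic radius R = A/P = 0.4333/1.654 = 0.262 m.
V = (1/n) R^(2/3) √S = (1/0.017) × 0.262^(2/3) × √0.026 = 3.883 m/s. Hydraulic depth D_h = A/T = 0.4333/0.9781 = 0.443 m.
Froude number Fr = V/√(g·D_h) = 3.883/√(9.81×0.443) = 1.86, which is greater than 1, so the flow is supercritical.

supercritical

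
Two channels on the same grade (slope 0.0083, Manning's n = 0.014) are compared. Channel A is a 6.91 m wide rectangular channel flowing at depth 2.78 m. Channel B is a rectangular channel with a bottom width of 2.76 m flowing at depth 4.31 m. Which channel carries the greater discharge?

Channel A: Flow area A = b·y = 6.91 × 2.78 = 19.21 m². Wetted perimeter P = b + 2y = 6.91 + 2×2.78 = 12.47 m. Hydraulic radius R = A/P = 19.21/12.47 = 1.54 m. Q_A = (1/0.014)·19.21·1.54^(2/3)·√0.0083 = 166.7 m³/s.
Channel B: Flow area A = b·y = 2.76 × 4.31 = 11.9 m². Wetted perimeter P = b + 2y = 2.76 + 2×4.31 = 11.38 m. Hydraulic radius R = A/P = 11.9/11.38 = 1.045 m. Q_B = (1/0.014)·11.9·1.045^(2/3)·√0.0083 = 79.73 m³/s.
Q_A = 166.7 m³/s vs Q_B = 79.73 m³/s, so channel A carries more.

channel A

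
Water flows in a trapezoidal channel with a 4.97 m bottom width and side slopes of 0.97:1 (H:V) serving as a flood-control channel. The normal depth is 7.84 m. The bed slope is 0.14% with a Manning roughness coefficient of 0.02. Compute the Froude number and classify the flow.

With bottom width b = 4.97 m and side slope z = 0.97: A = (b + zy)y = (4.97 + 0.97×7.84)×7.84 = 98.59 m²; P = b + 2y√(1+z²) = 4.97 + 2×7.84×1.393 = 26.81 m.
Hydraulic radius R = A/P = 98.59/26.81 = 3.677 m.
V = (1/n) R^(2/3) √S = (1/0.02) × 3.677^(2/3) × √0.0014 = 4.457 m/s. Hydraulic depth D_h = A/T = 98.59/20.18 = 4.885 m.
Froude number Fr = V/√(g·D_h) = 4.457/√(9.81×4.885) = 0.644, which is less than 1, so the flow is subcritical.

subcritical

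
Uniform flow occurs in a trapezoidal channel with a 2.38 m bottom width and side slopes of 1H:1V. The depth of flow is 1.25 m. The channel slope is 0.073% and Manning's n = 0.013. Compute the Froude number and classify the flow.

With bottom width b = 2.38 m and side slope z = 1: A = (b + zy)y = (2.38 + 1×1.25)×1.25 = 4.537 m²; P = b + 2y√(1+z²) = 2.38 + 2×1.25×1.414 = 5.916 m.
Hydraulic radius R = A/P = 4.537/5.916 = 0.767 m.
V = (1/n) R^(2/3) √S = (1/0.013) × 0.767^(2/3) × √0.00073 = 1.742 m/s. Hydraulic depth D_h = A/T = 4.537/4.88 = 0.9298 m.
Froude number Fr = V/√(g·D_h) = 1.742/√(9.81×0.9298) = 0.577, which is less than 1, so the flow is subcritical.

subcritical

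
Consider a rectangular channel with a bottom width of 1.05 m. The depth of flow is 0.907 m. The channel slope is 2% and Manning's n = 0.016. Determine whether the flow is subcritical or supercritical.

Flow area A = b·y = 1.05 × 0.907 = 0.9524 m². Wetted perimeter P = b + 2y = 1.05 + 2×0.907 = 2.864 m.
Hydraulic radius R = A/P = 0.9524/2.864 = 0.3325 m.
V = (1/n) R^(2/3) √S = (1/0.016) × 0.3325^(2/3) × √0.02 = 4.242 m/s. Hydraulic depth D_h = A/T = 0.9524/1.05 = 0.907 m.
Froude number Fr = V/√(g·D_h) = 4.242/√(9.81×0.907) = 1.42, which is greater than 1, so the flow is supercritical.

supercritical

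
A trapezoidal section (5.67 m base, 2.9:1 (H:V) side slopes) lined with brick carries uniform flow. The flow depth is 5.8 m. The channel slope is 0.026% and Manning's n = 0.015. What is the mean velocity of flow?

With bottom width b = 5.67 m and side slope z = 2.9: A = (b + zy)y = (5.67 + 2.9×5.8)×5.8 = 130.4 m²; P = b + 2y√(1+z²) = 5.67 + 2×5.8×3.068 = 41.25 m.
Hydraulic radius R = A/P = 130.4/41.25 = 3.162 m.
From Manning's equation, V = (1/n) R^(2/3) S^(1/2) = (1/0.015) × 3.162^(2/3) × 0.00026^(1/2) = 2.32 m/s.

V = 2.32 m/s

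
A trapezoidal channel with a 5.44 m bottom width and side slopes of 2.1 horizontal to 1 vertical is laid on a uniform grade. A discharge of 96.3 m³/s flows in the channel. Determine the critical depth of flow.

y_c = 2.35 m

At critical depth, Q² T / (g A³) = 1, i.e. A³/T = Q²/g = 96.3²/9.81 = 945.3.
Trying y = 2.56 m: A³/T = 1311 — high.
Trying y = 2.35 m: A³/T = 946.7 — close enough.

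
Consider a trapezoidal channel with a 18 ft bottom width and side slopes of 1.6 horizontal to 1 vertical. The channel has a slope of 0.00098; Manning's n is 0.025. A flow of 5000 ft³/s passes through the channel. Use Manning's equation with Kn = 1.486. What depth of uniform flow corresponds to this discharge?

y_n = 15.2 ft

Manning's equation rearranged: A R^(2/3) = nQ / (1.486·√S) = 0.025 × 5000 / (1.486 × √0.00098) = 2687.
Try y = 12.8 ft: A R^(2/3) = 1875 — too small.
Try y = 17.7 ft: A R^(2/3) = 3721 — too large.
Try y = 15.2 ft: A R^(2/3) = 2687 — matches.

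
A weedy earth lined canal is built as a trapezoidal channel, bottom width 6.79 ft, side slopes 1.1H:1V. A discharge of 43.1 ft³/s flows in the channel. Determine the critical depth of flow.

y_c = 1.02 ft

At critical depth, Q² T / (g A³) = 1, i.e. A³/T = Q²/g = 43.1²/32.2 = 57.69.
Try y = 0.75 ft: A³/T = 22.07 — low.
Try y = 1.25 ft: A³/T = 111.4 — high.
Try y = 1.02 ft: A³/T = 58.18 — ≈ 57.69.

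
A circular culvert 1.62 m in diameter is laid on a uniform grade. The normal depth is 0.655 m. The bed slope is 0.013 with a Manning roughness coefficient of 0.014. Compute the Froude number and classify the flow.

supercritical

For a circular section of diameter D = 1.62 m at depth y = 0.655 m, the central angle is θ = 2 arccos(1 − 2y/D) = 2.757 rad. Then A = (D²/8)(θ − sin θ) = 0.781 m² and P = Dθ/2 = 2.233 m.
Hydraulic radius R = A/P = 0.781/2.233 = 0.3498 m.
V = (1/n) R^(2/3) √S = (1/0.014) × 0.3498^(2/3) × √0.013 = 4.043 m/s. Hydraulic depth D_h = A/T = 0.781/1.59 = 0.4912 m.
Froude number Fr = V/√(g·D_h) = 4.043/√(9.81×0.4912) = 1.84, which is greater than 1, so the flow is supercritical.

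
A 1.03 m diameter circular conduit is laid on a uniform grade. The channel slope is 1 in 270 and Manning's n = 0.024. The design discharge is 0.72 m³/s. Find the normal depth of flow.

y_n = 0.724 m

Manning's equation rearranged: A R^(2/3) = nQ / (1·√S) = 0.024 × 0.72 / (√0.003704) = 0.2839.
Trying y = 0.501 m: A R^(2/3) = 0.1609 — low.
Trying y = 0.891 m: A R^(2/3) = 0.3518 — high.
Trying y = 0.724 m: A R^(2/3) = 0.2839 — ≈ 0.2839.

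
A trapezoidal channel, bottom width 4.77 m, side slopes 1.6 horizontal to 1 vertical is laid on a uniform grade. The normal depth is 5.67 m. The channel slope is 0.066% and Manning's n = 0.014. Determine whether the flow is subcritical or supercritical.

With bottom width b = 4.77 m and side slope z = 1.6: A = (b + zy)y = (4.77 + 1.6×5.67)×5.67 = 78.48 m²; P = b + 2y√(1+z²) = 4.77 + 2×5.67×1.887 = 26.17 m.
Hydraulic radius R = A/P = 78.48/26.17 = 2.999 m.
V = (1/n) R^(2/3) √S = (1/0.014) × 2.999^(2/3) × √0.00066 = 3.817 m/s. Hydraulic depth D_h = A/T = 78.48/22.91 = 3.425 m.
Froude number Fr = V/√(g·D_h) = 3.817/√(9.81×3.425) = 0.658, which is less than 1, so the flow is subcritical.

subcritical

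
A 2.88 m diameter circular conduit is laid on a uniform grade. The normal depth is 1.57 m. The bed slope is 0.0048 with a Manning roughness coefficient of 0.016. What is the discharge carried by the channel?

For a circular section of diameter D = 2.88 m at depth y = 1.57 m, the central angle is θ = 2 arccos(1 − 2y/D) = 3.322 rad. Then A = (D²/8)(θ − sin θ) = 3.631 m² and P = Dθ/2 = 4.784 m.
Hydraulic radius R = A/P = 3.631/4.784 = 0.759 m.
Manning's equation: Q = (1/n) A R^(2/3) S^(1/2) = (1/0.016) × 3.631 × 0.759^(2/3) × 0.0048^(1/2) = 13.1 m³/s.

Q = 13.1 m³/s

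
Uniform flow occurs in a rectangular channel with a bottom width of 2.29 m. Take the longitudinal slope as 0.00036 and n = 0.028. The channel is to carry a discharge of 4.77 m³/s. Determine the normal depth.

Manning's equation rearranged: A R^(2/3) = nQ / (1·√S) = 0.028 × 4.77 / (√0.00036) = 7.039.
Trying y = 3.76 m: A R^(2/3) = 7.893 — high.
Trying y = 2.61 m: A R^(2/3) = 5.133 — low.
Trying y = 3.41 m: A R^(2/3) = 7.046 — matches.

y_n = 3.41 m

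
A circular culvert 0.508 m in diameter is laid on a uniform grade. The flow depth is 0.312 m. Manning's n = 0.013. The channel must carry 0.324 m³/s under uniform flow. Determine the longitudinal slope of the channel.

For a circular section of diameter D = 0.508 m at depth y = 0.312 m, the central angle is θ = 2 arccos(1 − 2y/D) = 3.602 rad. Then A = (D²/8)(θ − sin θ) = 0.1305 m² and P = Dθ/2 = 0.915 m.
Hydraulic radius R = A/P = 0.1305/0.915 = 0.1427 m.
From Manning's equation, S = [nQ / (1 A R^(2/3))]² = [0.013 × 0.324 / (1 × 0.1305 × 0.1427^(2/3))]² = 0.014.

S = 0.014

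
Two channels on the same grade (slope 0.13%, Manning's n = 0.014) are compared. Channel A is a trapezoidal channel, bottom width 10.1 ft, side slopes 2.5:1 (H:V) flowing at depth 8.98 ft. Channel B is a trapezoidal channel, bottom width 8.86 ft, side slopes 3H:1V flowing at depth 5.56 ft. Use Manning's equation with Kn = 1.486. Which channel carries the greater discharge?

Channel A: With bottom width b = 10.1 ft and side slope z = 2.5: A = (b + zy)y = (10.1 + 2.5×8.98)×8.98 = 292.3 ft²; P = b + 2y√(1+z²) = 10.1 + 2×8.98×2.693 = 58.46 ft. Hydraulic radius R = A/P = 292.3/58.46 = 5 ft. Q_A = (1.486/0.014)·292.3·5^(2/3)·√0.0013 = 3271 ft³/s.
Channel B: With bottom width b = 8.86 ft and side slope z = 3: A = (b + zy)y = (8.86 + 3×5.56)×5.56 = 142 ft²; P = b + 2y√(1+z²) = 8.86 + 2×5.56×3.162 = 44.02 ft. Hydraulic radius R = A/P = 142/44.02 = 3.226 ft. Q_B = (1.486/0.014)·142·3.226^(2/3)·√0.0013 = 1186 ft³/s.
Q_A = 3271 ft³/s vs Q_B = 1186 ft³/s, so channel A carries more.

channel A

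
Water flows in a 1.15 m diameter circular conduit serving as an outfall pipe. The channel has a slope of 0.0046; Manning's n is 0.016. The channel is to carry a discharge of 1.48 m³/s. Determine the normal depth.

Manning's equation rearranged: A R^(2/3) = nQ / (1·√S) = 0.016 × 1.48 / (√0.0046) = 0.3491.
Try y = 0.67 m: A R^(2/3) = 0.2905 — short.
Try y = 0.758 m: A R^(2/3) = 0.3491 — ≈ 0.3491.

y_n = 0.758 m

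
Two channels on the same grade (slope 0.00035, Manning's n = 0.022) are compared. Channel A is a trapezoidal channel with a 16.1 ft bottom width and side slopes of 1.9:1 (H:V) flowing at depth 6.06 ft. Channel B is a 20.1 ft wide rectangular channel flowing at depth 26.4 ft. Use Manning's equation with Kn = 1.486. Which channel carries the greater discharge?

channel B

Channel A: With bottom width b = 16.1 ft and side slope z = 1.9: A = (b + zy)y = (16.1 + 1.9×6.06)×6.06 = 167.3 ft²; P = b + 2y√(1+z²) = 16.1 + 2×6.06×2.147 = 42.12 ft. Hydraulic radius R = A/P = 167.3/42.12 = 3.973 ft. Q_A = (1.486/0.022)·167.3·3.973^(2/3)·√0.00035 = 530.4 ft³/s.
Channel B: Flow area A = b·y = 20.1 × 26.4 = 530.6 ft². Wetted perimeter P = b + 2y = 20.1 + 2×26.4 = 72.9 ft. Hydraulic radius R = A/P = 530.6/72.9 = 7.279 ft. Q_B = (1.486/0.022)·530.6·7.279^(2/3)·√0.00035 = 2519 ft³/s.
Q_A = 530.4 ft³/s vs Q_B = 2519 ft³/s, so channel B carries more.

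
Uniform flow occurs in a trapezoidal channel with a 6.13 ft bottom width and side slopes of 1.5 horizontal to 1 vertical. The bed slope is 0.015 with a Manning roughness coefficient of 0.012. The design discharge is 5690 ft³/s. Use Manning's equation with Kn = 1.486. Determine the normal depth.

Manning's equation rearranged: A R^(2/3) = nQ / (1.486·√S) = 0.012 × 5690 / (1.486 × √0.015) = 375.2.
At y = 6.83 ft: A R^(2/3) = 264.5 — too small.
At y = 9.98 ft: A R^(2/3) = 615.8 — too large.
At y = 8.01 ft: A R^(2/3) = 375.4 — close enough.

y_n = 8.01 ft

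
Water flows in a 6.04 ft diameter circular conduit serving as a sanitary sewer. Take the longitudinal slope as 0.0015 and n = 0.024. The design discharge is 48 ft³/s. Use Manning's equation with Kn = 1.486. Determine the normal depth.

Manning's equation rearranged: A R^(2/3) = nQ / (1.486·√S) = 0.024 × 48 / (1.486 × √0.0015) = 20.02.
At y = 2.51 ft: A R^(2/3) = 13.62 — short.
At y = 3.13 ft: A R^(2/3) = 20.03 — close enough.

y_n = 3.13 ft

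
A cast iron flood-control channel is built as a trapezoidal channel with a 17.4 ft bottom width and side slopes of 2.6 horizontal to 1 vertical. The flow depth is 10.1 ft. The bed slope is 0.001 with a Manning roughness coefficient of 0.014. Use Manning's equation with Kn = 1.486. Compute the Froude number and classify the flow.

With bottom width b = 17.4 ft and side slope z = 2.6: A = (b + zy)y = (17.4 + 2.6×10.1)×10.1 = 441 ft²; P = b + 2y√(1+z²) = 17.4 + 2×10.1×2.786 = 73.67 ft.
Hydraulic radius R = A/P = 441/73.67 = 5.986 ft.
V = (1.486/n) R^(2/3) √S = (1.486/0.014) × 5.986^(2/3) × √0.001 = 11.07 ft/s. Hydraulic depth D_h = A/T = 441/69.92 = 6.307 ft.
Froude number Fr = V/√(g·D_h) = 11.07/√(32.2×6.307) = 0.776, which is less than 1, so the flow is subcritical.

subcritical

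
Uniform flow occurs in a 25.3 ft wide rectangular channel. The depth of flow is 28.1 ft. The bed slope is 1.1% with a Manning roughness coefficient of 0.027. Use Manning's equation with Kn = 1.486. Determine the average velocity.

V = 24.5 ft/s

Flow area A = b·y = 25.3 × 28.1 = 710.9 ft². Wetted perimeter P = b + 2y = 25.3 + 2×28.1 = 81.5 ft.
Hydraulic radius R = A/P = 710.9/81.5 = 8.723 ft.
From Manning's equation, V = (1.486/n) R^(2/3) S^(1/2) = (1.486/0.027) × 8.723^(2/3) × 0.011^(1/2) = 24.5 ft/s.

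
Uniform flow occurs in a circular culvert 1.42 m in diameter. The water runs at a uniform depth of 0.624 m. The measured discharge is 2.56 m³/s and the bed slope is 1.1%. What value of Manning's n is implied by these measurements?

n = 0.013

For a circular section of diameter D = 1.42 m at depth y = 0.624 m, the central angle is θ = 2 arccos(1 − 2y/D) = 2.899 rad. Then A = (D²/8)(θ − sin θ) = 0.67 m² and P = Dθ/2 = 2.058 m.
Hydraulic radius R = A/P = 0.67/2.058 = 0.3256 m.
Rearranging Manning's equation: n = (1/Q) A R^(2/3) S^(1/2) = (1/2.56) × 0.67 × 0.3256^(2/3) × √0.011 = 0.013.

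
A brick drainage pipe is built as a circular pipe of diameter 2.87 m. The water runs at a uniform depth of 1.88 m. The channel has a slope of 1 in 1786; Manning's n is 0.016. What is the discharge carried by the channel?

For a circular section of diameter D = 2.87 m at depth y = 1.88 m, the central angle is θ = 2 arccos(1 − 2y/D) = 3.772 rad. Then A = (D²/8)(θ − sin θ) = 4.491 m² and P = Dθ/2 = 5.413 m.
Hydraulic radius R = A/P = 4.491/5.413 = 0.8297 m.
Manning's equation: Q = (1/n) A R^(2/3) S^(1/2) = (1/0.016) × 4.491 × 0.8297^(2/3) × 0.0005599^(1/2) = 5.86 m³/s.

Q = 5.86 m³/s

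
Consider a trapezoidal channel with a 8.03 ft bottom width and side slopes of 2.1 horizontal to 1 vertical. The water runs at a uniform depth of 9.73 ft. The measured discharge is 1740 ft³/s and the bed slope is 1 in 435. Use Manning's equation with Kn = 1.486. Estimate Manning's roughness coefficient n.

n = 0.034

With bottom width b = 8.03 ft and side slope z = 2.1: A = (b + zy)y = (8.03 + 2.1×9.73)×9.73 = 276.9 ft²; P = b + 2y√(1+z²) = 8.03 + 2×9.73×2.326 = 53.29 ft.
Hydraulic radius R = A/P = 276.9/53.29 = 5.197 ft.
Rearranging Manning's equation: n = (1.486/Q) A R^(2/3) S^(1/2) = (1.486/1740) × 276.9 × 5.197^(2/3) × √0.002299 = 0.034.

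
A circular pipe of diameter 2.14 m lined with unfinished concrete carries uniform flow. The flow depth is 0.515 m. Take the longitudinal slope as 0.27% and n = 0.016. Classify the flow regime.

subcritical

For a circular section of diameter D = 2.14 m at depth y = 0.515 m, the central angle is θ = 2 arccos(1 − 2y/D) = 2.051 rad. Then A = (D²/8)(θ − sin θ) = 0.6663 m² and P = Dθ/2 = 2.195 m.
Hydraulic radius R = A/P = 0.6663/2.195 = 0.3036 m.
V = (1/n) R^(2/3) √S = (1/0.016) × 0.3036^(2/3) × √0.0027 = 1.467 m/s. Hydraulic depth D_h = A/T = 0.6663/1.83 = 0.3642 m.
Froude number Fr = V/√(g·D_h) = 1.467/√(9.81×0.3642) = 0.776, which is less than 1, so the flow is subcritical.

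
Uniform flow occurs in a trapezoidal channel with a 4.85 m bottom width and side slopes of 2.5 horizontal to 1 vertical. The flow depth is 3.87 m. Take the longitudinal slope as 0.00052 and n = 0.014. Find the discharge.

With bottom width b = 4.85 m and side slope z = 2.5: A = (b + zy)y = (4.85 + 2.5×3.87)×3.87 = 56.21 m²; P = b + 2y√(1+z²) = 4.85 + 2×3.87×2.693 = 25.69 m.
Hydraulic radius R = A/P = 56.21/25.69 = 2.188 m.
Manning's equation: Q = (1/n) A R^(2/3) S^(1/2) = (1/0.014) × 56.21 × 2.188^(2/3) × 0.00052^(1/2) = 154 m³/s.

Q = 154 m³/s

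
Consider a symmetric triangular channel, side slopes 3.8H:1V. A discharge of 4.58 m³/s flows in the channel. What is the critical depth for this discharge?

At critical depth, Q² T / (g A³) = 1, i.e. A³/T = Q²/g = 4.58²/9.81 = 2.138.
At y = 0.951 m: A³/T = 5.616 — high.
At y = 0.784 m: A³/T = 2.139 — matches.

y_c = 0.784 m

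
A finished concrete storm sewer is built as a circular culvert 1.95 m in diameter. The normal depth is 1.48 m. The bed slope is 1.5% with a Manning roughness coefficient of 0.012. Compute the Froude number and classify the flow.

For a circular section of diameter D = 1.95 m at depth y = 1.48 m, the central angle is θ = 2 arccos(1 − 2y/D) = 4.23 rad. Then A = (D²/8)(θ − sin θ) = 2.432 m² and P = Dθ/2 = 4.125 m.
Hydraulic radius R = A/P = 2.432/4.125 = 0.5896 m.
V = (1/n) R^(2/3) √S = (1/0.012) × 0.5896^(2/3) × √0.015 = 7.176 m/s. Hydraulic depth D_h = A/T = 2.432/1.668 = 1.458 m.
Froude number Fr = V/√(g·D_h) = 7.176/√(9.81×1.458) = 1.9, which is greater than 1, so the flow is supercritical.

supercritical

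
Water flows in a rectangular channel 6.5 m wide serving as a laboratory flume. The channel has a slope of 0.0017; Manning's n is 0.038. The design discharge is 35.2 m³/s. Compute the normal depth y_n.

y_n = 3.52 m

Manning's equation rearranged: A R^(2/3) = nQ / (1·√S) = 0.038 × 35.2 / (√0.0017) = 32.44.
At y = 2.56 m: A R^(2/3) = 21.14 — low.
At y = 3.94 m: A R^(2/3) = 37.63 — high.
At y = 3.52 m: A R^(2/3) = 32.46 — matches.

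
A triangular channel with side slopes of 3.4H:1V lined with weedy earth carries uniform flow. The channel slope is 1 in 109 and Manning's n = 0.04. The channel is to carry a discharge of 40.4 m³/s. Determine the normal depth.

Manning's equation rearranged: A R^(2/3) = nQ / (1·√S) = 0.04 × 40.4 / (√0.009174) = 16.87.
Try y = 1.76 m: A R^(2/3) = 9.408 — short.
Try y = 2.63 m: A R^(2/3) = 27.46 — over.
Try y = 2.19 m: A R^(2/3) = 16.85 — matches.

y_n = 2.19 m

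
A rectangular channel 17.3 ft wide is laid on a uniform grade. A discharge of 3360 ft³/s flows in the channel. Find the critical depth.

y_c = 10.5 ft

For a rectangular channel, critical depth y_c = (q²/g)^(1/3) where q = Q/b = 3360/17.3 = 194.2 ft²/s.
So y_c = (194.2²/32.2)^(1/3) = 10.5 ft.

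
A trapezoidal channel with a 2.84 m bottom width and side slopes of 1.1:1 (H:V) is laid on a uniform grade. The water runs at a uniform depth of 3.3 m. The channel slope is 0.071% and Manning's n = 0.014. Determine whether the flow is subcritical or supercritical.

With bottom width b = 2.84 m and side slope z = 1.1: A = (b + zy)y = (2.84 + 1.1×3.3)×3.3 = 21.35 m²; P = b + 2y√(1+z²) = 2.84 + 2×3.3×1.487 = 12.65 m.
Hydraulic radius R = A/P = 21.35/12.65 = 1.688 m.
V = (1/n) R^(2/3) √S = (1/0.014) × 1.688^(2/3) × √0.00071 = 2.698 m/s. Hydraulic depth D_h = A/T = 21.35/10.1 = 2.114 m.
Froude number Fr = V/√(g·D_h) = 2.698/√(9.81×2.114) = 0.592, which is less than 1, so the flow is subcritical.

subcritical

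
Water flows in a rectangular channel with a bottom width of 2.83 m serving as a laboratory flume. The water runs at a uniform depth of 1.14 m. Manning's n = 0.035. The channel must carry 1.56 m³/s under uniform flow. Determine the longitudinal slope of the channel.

Flow area A = b·y = 2.83 × 1.14 = 3.226 m². Wetted perimeter P = b + 2y = 2.83 + 2×1.14 = 5.11 m.
Hydraulic radius R = A/P = 3.226/5.11 = 0.6314 m.
From Manning's equation, S = [nQ / (1 A R^(2/3))]² = [0.035 × 1.56 / (1 × 3.226 × 0.6314^(2/3))]² = 0.000529.

S = 0.000529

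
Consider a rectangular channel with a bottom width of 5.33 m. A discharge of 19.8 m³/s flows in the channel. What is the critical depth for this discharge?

For a rectangular channel, critical depth y_c = (q²/g)^(1/3) where q = Q/b = 19.8/5.33 = 3.715 m²/s.
So y_c = (3.715²/9.81)^(1/3) = 1.12 m.

y_c = 1.12 m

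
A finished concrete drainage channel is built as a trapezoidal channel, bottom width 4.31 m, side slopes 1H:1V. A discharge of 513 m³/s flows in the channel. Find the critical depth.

y_c = 6.98 m

At critical depth, Q² T / (g A³) = 1, i.e. A³/T = Q²/g = 513²/9.81 = 26830.
Try y = 6.16 m: A³/T = 16130 — low.
Try y = 6.98 m: A³/T = 26790 — matches.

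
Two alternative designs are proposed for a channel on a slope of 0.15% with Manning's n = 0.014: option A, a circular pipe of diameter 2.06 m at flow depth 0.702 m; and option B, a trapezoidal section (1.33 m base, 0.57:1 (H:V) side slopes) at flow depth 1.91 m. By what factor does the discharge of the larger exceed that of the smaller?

7.48

Channel A: For a circular section of diameter D = 2.06 m at depth y = 0.702 m, the central angle is θ = 2 arccos(1 − 2y/D) = 2.493 rad. Then A = (D²/8)(θ − sin θ) = 1.002 m² and P = Dθ/2 = 2.568 m. Hydraulic radius R = A/P = 1.002/2.568 = 0.3903 m. Q_A = (1/0.014)·1.002·0.3903^(2/3)·√0.0015 = 1.481 m³/s.
Channel B: With bottom width b = 1.33 m and side slope z = 0.57: A = (b + zy)y = (1.33 + 0.57×1.91)×1.91 = 4.62 m²; P = b + 2y√(1+z²) = 1.33 + 2×1.91×1.151 = 5.727 m. Hydraulic radius R = A/P = 4.62/5.727 = 0.8067 m. Q_B = (1/0.014)·4.62·0.8067^(2/3)·√0.0015 = 11.07 m³/s.
The larger discharge is 11.07 m³/s and the smaller is 1.481 m³/s; the ratio is 7.48.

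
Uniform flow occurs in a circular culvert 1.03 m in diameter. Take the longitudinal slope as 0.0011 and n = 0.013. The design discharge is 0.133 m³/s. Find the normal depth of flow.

y_n = 0.274 m

Manning's equation rearranged: A R^(2/3) = nQ / (1·√S) = 0.013 × 0.133 / (√0.0011) = 0.05213.
Trying y = 0.344 m: A R^(2/3) = 0.08115 — over.
Trying y = 0.274 m: A R^(2/3) = 0.05223 — close enough.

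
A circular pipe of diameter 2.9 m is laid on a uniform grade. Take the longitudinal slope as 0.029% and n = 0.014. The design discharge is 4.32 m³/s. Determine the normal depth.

y_n = 1.73 m

Manning's equation rearranged: A R^(2/3) = nQ / (1·√S) = 0.014 × 4.32 / (√0.00029) = 3.552.
At y = 1.94 m: A R^(2/3) = 4.199 — high.
At y = 1.47 m: A R^(2/3) = 2.728 — low.
At y = 1.73 m: A R^(2/3) = 3.55 — ≈ 3.552.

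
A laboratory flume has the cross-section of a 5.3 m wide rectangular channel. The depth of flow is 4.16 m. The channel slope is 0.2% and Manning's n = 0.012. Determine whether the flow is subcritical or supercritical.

subcritical

Flow area A = b·y = 5.3 × 4.16 = 22.05 m². Wetted perimeter P = b + 2y = 5.3 + 2×4.16 = 13.62 m.
Hydraulic radius R = A/P = 22.05/13.62 = 1.619 m.
V = (1/n) R^(2/3) √S = (1/0.012) × 1.619^(2/3) × √0.002 = 5.138 m/s. Hydraulic depth D_h = A/T = 22.05/5.3 = 4.16 m.
Froude number Fr = V/√(g·D_h) = 5.138/√(9.81×4.16) = 0.804, which is less than 1, so the flow is subcritical.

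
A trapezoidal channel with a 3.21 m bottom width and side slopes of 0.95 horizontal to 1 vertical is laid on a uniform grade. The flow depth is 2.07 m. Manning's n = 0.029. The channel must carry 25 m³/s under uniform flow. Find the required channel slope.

With bottom width b = 3.21 m and side slope z = 0.95: A = (b + zy)y = (3.21 + 0.95×2.07)×2.07 = 10.72 m²; P = b + 2y√(1+z²) = 3.21 + 2×2.07×1.379 = 8.92 m.
Hydraulic radius R = A/P = 10.72/8.92 = 1.201 m.
From Manning's equation, S = [nQ / (1 A R^(2/3))]² = [0.029 × 25 / (1 × 10.72 × 1.201^(2/3))]² = 0.00359.

S = 0.00359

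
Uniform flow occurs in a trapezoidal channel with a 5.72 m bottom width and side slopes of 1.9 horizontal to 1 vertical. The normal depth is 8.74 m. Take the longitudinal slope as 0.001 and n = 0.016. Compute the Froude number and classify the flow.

With bottom width b = 5.72 m and side slope z = 1.9: A = (b + zy)y = (5.72 + 1.9×8.74)×8.74 = 195.1 m²; P = b + 2y√(1+z²) = 5.72 + 2×8.74×2.147 = 43.25 m.
Hydraulic radius R = A/P = 195.1/43.25 = 4.512 m.
V = (1/n) R^(2/3) √S = (1/0.016) × 4.512^(2/3) × √0.001 = 5.396 m/s. Hydraulic depth D_h = A/T = 195.1/38.93 = 5.012 m.
Froude number Fr = V/√(g·D_h) = 5.396/√(9.81×5.012) = 0.77, which is less than 1, so the flow is subcritical.

subcritical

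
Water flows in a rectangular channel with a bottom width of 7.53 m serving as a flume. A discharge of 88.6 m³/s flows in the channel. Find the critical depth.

For a rectangular channel, critical depth y_c = (q²/g)^(1/3) where q = Q/b = 88.6/7.53 = 11.77 m²/s.
So y_c = (11.77²/9.81)^(1/3) = 2.42 m.

y_c = 2.42 m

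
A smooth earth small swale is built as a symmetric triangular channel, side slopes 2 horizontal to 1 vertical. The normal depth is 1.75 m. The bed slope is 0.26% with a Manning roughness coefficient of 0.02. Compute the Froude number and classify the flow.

For a triangular section with side slope z = 2: A = zy² = 2×1.75² = 6.125 m²; P = 2y√(1+z²) = 2×1.75×2.236 = 7.826 m.
Hydraulic radius R = A/P = 6.125/7.826 = 0.7826 m.
V = (1/n) R^(2/3) √S = (1/0.02) × 0.7826^(2/3) × √0.0026 = 2.165 m/s. Hydraulic depth D_h = A/T = 6.125/7 = 0.875 m.
Froude number Fr = V/√(g·D_h) = 2.165/√(9.81×0.875) = 0.739, which is less than 1, so the flow is subcritical.

subcritical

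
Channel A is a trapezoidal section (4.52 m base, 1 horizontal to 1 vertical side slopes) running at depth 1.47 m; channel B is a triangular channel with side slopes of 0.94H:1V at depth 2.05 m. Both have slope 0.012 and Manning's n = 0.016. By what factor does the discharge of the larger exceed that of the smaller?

2.85

Channel A: With bottom width b = 4.52 m and side slope z = 1: A = (b + zy)y = (4.52 + 1×1.47)×1.47 = 8.805 m²; P = b + 2y√(1+z²) = 4.52 + 2×1.47×1.414 = 8.678 m. Hydraulic radius R = A/P = 8.805/8.678 = 1.015 m. Q_A = (1/0.016)·8.805·1.015^(2/3)·√0.012 = 60.87 m³/s.
Channel B: For a triangular section with side slope z = 0.94: A = zy² = 0.94×2.05² = 3.95 m²; P = 2y√(1+z²) = 2×2.05×1.372 = 5.627 m. Hydraulic radius R = A/P = 3.95/5.627 = 0.702 m. Q_B = (1/0.016)·3.95·0.702^(2/3)·√0.012 = 21.36 m³/s.
The larger discharge is 60.87 m³/s and the smaller is 21.36 m³/s; the ratio is 2.85.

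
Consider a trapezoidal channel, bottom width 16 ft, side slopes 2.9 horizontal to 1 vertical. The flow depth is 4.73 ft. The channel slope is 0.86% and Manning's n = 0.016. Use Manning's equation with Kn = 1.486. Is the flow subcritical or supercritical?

supercritical

With bottom width b = 16 ft and side slope z = 2.9: A = (b + zy)y = (16 + 2.9×4.73)×4.73 = 140.6 ft²; P = b + 2y√(1+z²) = 16 + 2×4.73×3.068 = 45.02 ft.
Hydraulic radius R = A/P = 140.6/45.02 = 3.122 ft.
V = (1.486/n) R^(2/3) √S = (1.486/0.016) × 3.122^(2/3) × √0.0086 = 18.4 ft/s. Hydraulic depth D_h = A/T = 140.6/43.43 = 3.236 ft.
Froude number Fr = V/√(g·D_h) = 18.4/√(32.2×3.236) = 1.8, which is greater than 1, so the flow is supercritical.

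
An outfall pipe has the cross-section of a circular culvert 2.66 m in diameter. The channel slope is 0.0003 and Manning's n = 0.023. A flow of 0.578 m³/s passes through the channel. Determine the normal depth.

Manning's equation rearranged: A R^(2/3) = nQ / (1·√S) = 0.023 × 0.578 / (√0.0003) = 0.7675.
Trying y = 0.974 m: A R^(2/3) = 1.212 — over.
Trying y = 0.767 m: A R^(2/3) = 0.7677 — matches.

y_n = 0.767 m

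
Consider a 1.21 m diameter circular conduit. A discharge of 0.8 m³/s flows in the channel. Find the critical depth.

At critical depth, Q² T / (g A³) = 1, i.e. A³/T = Q²/g = 0.8²/9.81 = 0.06524.
Trying y = 0.399 m: A³/T = 0.03176 — short.
Trying y = 0.481 m: A³/T = 0.06526 — close enough.

y_c = 0.481 m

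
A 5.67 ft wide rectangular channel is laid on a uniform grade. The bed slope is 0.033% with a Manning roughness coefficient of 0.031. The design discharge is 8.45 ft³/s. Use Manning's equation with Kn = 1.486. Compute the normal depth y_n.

y_n = 1.66 ft

Manning's equation rearranged: A R^(2/3) = nQ / (1.486·√S) = 0.031 × 8.45 / (1.486 × √0.00033) = 9.704.
At y = 1.81 ft: A R^(2/3) = 10.97 — too large.
At y = 1.34 ft: A R^(2/3) = 7.134 — too small.
At y = 1.66 ft: A R^(2/3) = 9.705 — ≈ 9.704.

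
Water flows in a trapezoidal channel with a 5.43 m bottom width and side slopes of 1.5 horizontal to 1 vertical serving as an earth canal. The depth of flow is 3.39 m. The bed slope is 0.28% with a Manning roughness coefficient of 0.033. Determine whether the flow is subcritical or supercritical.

With bottom width b = 5.43 m and side slope z = 1.5: A = (b + zy)y = (5.43 + 1.5×3.39)×3.39 = 35.65 m²; P = b + 2y√(1+z²) = 5.43 + 2×3.39×1.803 = 17.65 m.
Hydraulic radius R = A/P = 35.65/17.65 = 2.019 m.
V = (1/n) R^(2/3) √S = (1/0.033) × 2.019^(2/3) × √0.0028 = 2.562 m/s. Hydraulic depth D_h = A/T = 35.65/15.6 = 2.285 m.
Froude number Fr = V/√(g·D_h) = 2.562/√(9.81×2.285) = 0.541, which is less than 1, so the flow is subcritical.

subcritical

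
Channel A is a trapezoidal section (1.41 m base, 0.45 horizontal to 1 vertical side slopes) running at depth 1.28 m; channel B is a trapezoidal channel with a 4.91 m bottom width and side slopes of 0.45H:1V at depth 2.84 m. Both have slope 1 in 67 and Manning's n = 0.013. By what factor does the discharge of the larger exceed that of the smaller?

Channel A: With bottom width b = 1.41 m and side slope z = 0.45: A = (b + zy)y = (1.41 + 0.45×1.28)×1.28 = 2.542 m²; P = b + 2y√(1+z²) = 1.41 + 2×1.28×1.097 = 4.217 m. Hydraulic radius R = A/P = 2.542/4.217 = 0.6028 m. Q_A = (1/0.013)·2.542·0.6028^(2/3)·√0.01493 = 17.05 m³/s.
Channel B: With bottom width b = 4.91 m and side slope z = 0.45: A = (b + zy)y = (4.91 + 0.45×2.84)×2.84 = 17.57 m²; P = b + 2y√(1+z²) = 4.91 + 2×2.84×1.097 = 11.14 m. Hydraulic radius R = A/P = 17.57/11.14 = 1.578 m. Q_B = (1/0.013)·17.57·1.578^(2/3)·√0.01493 = 223.8 m³/s.
The larger discharge is 223.8 m³/s and the smaller is 17.05 m³/s; the ratio is 13.1.

13.1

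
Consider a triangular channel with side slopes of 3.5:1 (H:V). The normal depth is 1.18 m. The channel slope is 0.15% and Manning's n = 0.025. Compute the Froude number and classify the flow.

For a triangular section with side slope z = 3.5: A = zy² = 3.5×1.18² = 4.873 m²; P = 2y√(1+z²) = 2×1.18×3.64 = 8.591 m.
Hydraulic radius R = A/P = 4.873/8.591 = 0.5673 m.
V = (1/n) R^(2/3) √S = (1/0.025) × 0.5673^(2/3) × √0.0015 = 1.062 m/s. Hydraulic depth D_h = A/T = 4.873/8.26 = 0.59 m.
Froude number Fr = V/√(g·D_h) = 1.062/√(9.81×0.59) = 0.441, which is less than 1, so the flow is subcritical.

subcritical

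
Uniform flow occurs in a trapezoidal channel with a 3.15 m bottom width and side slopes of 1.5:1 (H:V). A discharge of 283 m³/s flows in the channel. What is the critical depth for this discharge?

At critical depth, Q² T / (g A³) = 1, i.e. A³/T = Q²/g = 283²/9.81 = 8164.
Trying y = 4.28 m: A³/T = 4298 — low.
Trying y = 4.98 m: A³/T = 8178 — close enough.

y_c = 4.98 m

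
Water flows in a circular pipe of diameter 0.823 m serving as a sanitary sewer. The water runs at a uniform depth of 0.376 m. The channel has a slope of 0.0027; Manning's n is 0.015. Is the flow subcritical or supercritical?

subcritical

For a circular section of diameter D = 0.823 m at depth y = 0.376 m, the central angle is θ = 2 arccos(1 − 2y/D) = 2.969 rad. Then A = (D²/8)(θ − sin θ) = 0.2368 m² and P = Dθ/2 = 1.222 m.
Hydraulic radius R = A/P = 0.2368/1.222 = 0.1938 m.
V = (1/n) R^(2/3) √S = (1/0.015) × 0.1938^(2/3) × √0.0027 = 1.16 m/s. Hydraulic depth D_h = A/T = 0.2368/0.8199 = 0.2888 m.
Froude number Fr = V/√(g·D_h) = 1.16/√(9.81×0.2888) = 0.689, which is less than 1, so the flow is subcritical.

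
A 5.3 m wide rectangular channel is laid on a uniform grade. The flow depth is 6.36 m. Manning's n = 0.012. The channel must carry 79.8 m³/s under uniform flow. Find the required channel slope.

Flow area A = b·y = 5.3 × 6.36 = 33.71 m². Wetted perimeter P = b + 2y = 5.3 + 2×6.36 = 18.02 m.
Hydraulic radius R = A/P = 33.71/18.02 = 1.871 m.
From Manning's equation, S = [nQ / (1 A R^(2/3))]² = [0.012 × 79.8 / (1 × 33.71 × 1.871^(2/3))]² = 0.00035.

S = 0.00035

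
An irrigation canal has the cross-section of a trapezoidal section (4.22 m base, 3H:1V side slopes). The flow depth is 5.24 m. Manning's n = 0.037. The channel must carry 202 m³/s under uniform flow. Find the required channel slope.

With bottom width b = 4.22 m and side slope z = 3: A = (b + zy)y = (4.22 + 3×5.24)×5.24 = 104.5 m²; P = b + 2y√(1+z²) = 4.22 + 2×5.24×3.162 = 37.36 m.
Hydraulic radius R = A/P = 104.5/37.36 = 2.797 m.
From Manning's equation, S = [nQ / (1 A R^(2/3))]² = [0.037 × 202 / (1 × 104.5 × 2.797^(2/3))]² = 0.0013.

S = 0.0013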